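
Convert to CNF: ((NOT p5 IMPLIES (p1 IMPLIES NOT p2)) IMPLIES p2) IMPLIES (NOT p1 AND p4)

((NOT p5 IMPLIES (p1 IMPLIES NOT p2)) IMPLIES p2) IMPLIES (NOT p1 AND p4)
≡ NOT ((NOT p5 IMPLIES (p1 IMPLIES NOT p2)) IMPLIES p2) OR (NOT p1 AND p4)   — eliminate IMPLIES
≡ NOT (NOT (NOT p5 IMPLIES (p1 IMPLIES NOT p2)) OR p2) OR (NOT p1 AND p4)   — eliminate IMPLIES
≡ NOT (NOT (NOT NOT p5 OR (p1 IMPLIES NOT p2)) OR p2) OR (NOT p1 AND p4)   — eliminate IMPLIES
≡ NOT (NOT (NOT NOT p5 OR NOT p1 OR NOT p2) OR p2) OR (NOT p1 AND p4)   — eliminate IMPLIES
≡ (NOT NOT (NOT NOT p5 OR NOT p1 OR NOT p2) AND NOT p2) OR (NOT p1 AND p4)   — De Morgan
≡ ((NOT NOT p5 OR NOT p1 OR NOT p2) AND NOT p2) OR (NOT p1 AND p4)   — double negation
≡ ((p5 OR NOT p1 OR NOT p2) AND NOT p2) OR (NOT p1 AND p4)   — double negation
≡ (p5 OR NOT p1 OR NOT p2 OR NOT p1) AND (p5 OR NOT p1 OR NOT p2 OR p4) AND (NOT p2 OR NOT p1) AND (NOT p2 OR p4)   — distribute OR over AND
≡ (NOT p2 OR NOT p1) AND (NOT p2 OR p4)   — simplify

(NOT p2 OR NOT p1) AND (NOT p2 OR p4)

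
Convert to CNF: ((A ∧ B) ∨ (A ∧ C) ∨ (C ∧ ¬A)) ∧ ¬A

(A ∨ C) ∧ (B ∨ C) ∧ ¬A

((A ∧ B) ∨ (A ∧ C) ∨ (C ∧ ¬A)) ∧ ¬A
⇔ (A ∨ A ∨ C) ∧ (A ∨ A ∨ ¬A) ∧ (A ∨ C ∨ C) ∧ (A ∨ C ∨ ¬A) ∧ (B ∨ A ∨ C) ∧ (B ∨ A ∨ ¬A) ∧ (B ∨ C ∨ C) ∧ (B ∨ C ∨ ¬A) ∧ ¬A   — distribute ∨ over ∧
⇔ (A ∨ C) ∧ (B ∨ C) ∧ ¬A   — simplify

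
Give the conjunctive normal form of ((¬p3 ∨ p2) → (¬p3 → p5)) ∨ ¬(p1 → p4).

((¬p3 ∨ p2) → (¬p3 → p5)) ∨ ¬(p1 → p4)
⇔ ¬(¬p3 ∨ p2) ∨ (¬p3 → p5) ∨ ¬(p1 → p4)   (eliminate →)
⇔ ¬(¬p3 ∨ p2) ∨ ¬¬p3 ∨ p5 ∨ ¬(p1 → p4)   (eliminate →)
⇔ ¬(¬p3 ∨ p2) ∨ ¬¬p3 ∨ p5 ∨ ¬(¬p1 ∨ p4)   (eliminate →)
⇔ (¬¬p3 ∧ ¬p2) ∨ ¬¬p3 ∨ p5 ∨ ¬(¬p1 ∨ p4)   (De Morgan)
⇔ (p3 ∧ ¬p2) ∨ ¬¬p3 ∨ p5 ∨ ¬(¬p1 ∨ p4)   (double negation)
⇔ (p3 ∧ ¬p2) ∨ p3 ∨ p5 ∨ ¬(¬p1 ∨ p4)   (double negation)
⇔ (p3 ∧ ¬p2) ∨ p3 ∨ p5 ∨ (¬¬p1 ∧ ¬p4)   (De Morgan)
⇔ (p3 ∧ ¬p2) ∨ p3 ∨ p5 ∨ (p1 ∧ ¬p4)   (double negation)
⇔ (p3 ∨ p3 ∨ p5 ∨ p1) ∧ (p3 ∨ p3 ∨ p5 ∨ ¬p4) ∧ (¬p2 ∨ p3 ∨ p5 ∨ p1) ∧ (¬p2 ∨ p3 ∨ p5 ∨ ¬p4)   (distribute ∨ over ∧)
⇔ (p3 ∨ p5 ∨ p1) ∧ (p3 ∨ p5 ∨ ¬p4)   (simplify)

(p3 ∨ p5 ∨ p1) ∧ (p3 ∨ p5 ∨ ¬p4)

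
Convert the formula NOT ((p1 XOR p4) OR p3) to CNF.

NOT ((p1 XOR p4) OR p3)
≡ NOT (((p1 OR p4) AND NOT (p1 AND p4)) OR p3)   — expand XOR
≡ NOT ((p1 OR p4) AND NOT (p1 AND p4)) AND NOT p3   — De Morgan
≡ (NOT (p1 OR p4) OR NOT NOT (p1 AND p4)) AND NOT p3   — De Morgan
≡ ((NOT p1 AND NOT p4) OR NOT NOT (p1 AND p4)) AND NOT p3   — De Morgan
≡ ((NOT p1 AND NOT p4) OR (p1 AND p4)) AND NOT p3   — double negation
≡ (NOT p1 OR p1) AND (NOT p1 OR p4) AND (NOT p4 OR p1) AND (NOT p4 OR p4) AND NOT p3   — distribute OR over AND
≡ (NOT p1 OR p4) AND (NOT p4 OR p1) AND NOT p3   — simplify

(NOT p1 OR p4) AND (NOT p4 OR p1) AND NOT p3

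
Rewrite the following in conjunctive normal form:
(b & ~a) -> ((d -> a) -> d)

~b | a | d

(b & ~a) -> ((d -> a) -> d)
= ~(b & ~a) | ((d -> a) -> d)   [eliminate ->]
= ~(b & ~a) | ~(d -> a) | d   [eliminate ->]
= ~(b & ~a) | ~(~d | a) | d   [eliminate ->]
= ~b | ~~a | ~(~d | a) | d   [De Morgan]
= ~b | a | ~(~d | a) | d   [double negation]
= ~b | a | (~~d & ~a) | d   [De Morgan]
= ~b | a | (d & ~a) | d   [double negation]
= (~b | a | d | d) & (~b | a | ~a | d)   [distribute | over &]
= ~b | a | d   [simplify]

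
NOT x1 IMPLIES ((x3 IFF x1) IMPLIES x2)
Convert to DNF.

NOT x1 IMPLIES ((x3 IFF x1) IMPLIES x2)
≡ NOT NOT x1 OR ((x3 IFF x1) IMPLIES x2)   [eliminate IMPLIES]
≡ NOT NOT x1 OR NOT (x3 IFF x1) OR x2   [eliminate IMPLIES]
≡ NOT NOT x1 OR NOT ((x3 IMPLIES x1) AND (x1 IMPLIES x3)) OR x2   [eliminate IFF]
≡ NOT NOT x1 OR NOT ((NOT x3 OR x1) AND (x1 IMPLIES x3)) OR x2   [eliminate IMPLIES]
≡ NOT NOT x1 OR NOT ((NOT x3 OR x1) AND (NOT x1 OR x3)) OR x2   [eliminate IMPLIES]
≡ x1 OR NOT ((NOT x3 OR x1) AND (NOT x1 OR x3)) OR x2   [double negation]
≡ x1 OR NOT (NOT x3 OR x1) OR NOT (NOT x1 OR x3) OR x2   [De Morgan]
≡ x1 OR (NOT NOT x3 AND NOT x1) OR NOT (NOT x1 OR x3) OR x2   [De Morgan]
≡ x1 OR (x3 AND NOT x1) OR NOT (NOT x1 OR x3) OR x2   [double negation]
≡ x1 OR (x3 AND NOT x1) OR (NOT NOT x1 AND NOT x3) OR x2   [De Morgan]
≡ x1 OR (x3 AND NOT x1) OR (x1 AND NOT x3) OR x2   [double negation]
≡ x1 OR (x3 AND NOT x1) OR x2   [simplify]

x1 OR (x3 AND NOT x1) OR x2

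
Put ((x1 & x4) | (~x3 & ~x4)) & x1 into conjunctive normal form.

(x4 | ~x3) & x1

((x1 & x4) | (~x3 & ~x4)) & x1
= (x1 | ~x3) & (x1 | ~x4) & (x4 | ~x3) & (x4 | ~x4) & x1   — distribute | over &
= (x4 | ~x3) & x1   — simplify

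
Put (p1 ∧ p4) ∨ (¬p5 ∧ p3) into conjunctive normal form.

(p1 ∨ ¬p5) ∧ (p1 ∨ p3) ∧ (p4 ∨ ¬p5) ∧ (p4 ∨ p3)

(p1 ∧ p4) ∨ (¬p5 ∧ p3)
≡ (p1 ∨ ¬p5) ∧ (p1 ∨ p3) ∧ (p4 ∨ ¬p5) ∧ (p4 ∨ p3)   — distribute ∨ over ∧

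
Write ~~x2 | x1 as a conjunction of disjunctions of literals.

~~x2 | x1
⇔ x2 | x1   [double negation]

x2 | x1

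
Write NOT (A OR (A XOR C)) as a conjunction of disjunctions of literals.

NOT (A OR (A XOR C))
⇔ NOT (A OR ((A OR C) AND NOT (A AND C)))   [expand XOR]
⇔ NOT A AND NOT ((A OR C) AND NOT (A AND C))   [De Morgan]
⇔ NOT A AND (NOT (A OR C) OR NOT NOT (A AND C))   [De Morgan]
⇔ NOT A AND ((NOT A AND NOT C) OR NOT NOT (A AND C))   [De Morgan]
⇔ NOT A AND ((NOT A AND NOT C) OR (A AND C))   [double negation]
⇔ NOT A AND (NOT A OR A) AND (NOT A OR C) AND (NOT C OR A) AND (NOT C OR C)   [distribute OR over AND]
⇔ NOT A AND (NOT C OR A)   [simplify]

NOT A AND (NOT C OR A)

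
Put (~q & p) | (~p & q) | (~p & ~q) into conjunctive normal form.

(~q & p) | (~p & q) | (~p & ~q)
≡ (~q | ~p | ~p) & (~q | ~p | ~q) & (~q | q | ~p) & (~q | q | ~q) & (p | ~p | ~p) & (p | ~p | ~q) & (p | q | ~p) & (p | q | ~q)   — distribute | over &
≡ ~q | ~p   — simplify

~q | ~p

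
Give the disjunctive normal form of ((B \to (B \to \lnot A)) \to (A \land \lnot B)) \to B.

\lnot A \lor B

((B \to (B \to \lnot A)) \to (A \land \lnot B)) \to B
= \lnot ((B \to (B \to \lnot A)) \to (A \land \lnot B)) \lor B   (eliminate \to)
= \lnot (\lnot (B \to (B \to \lnot A)) \lor (A \land \lnot B)) \lor B   (eliminate \to)
= \lnot (\lnot (\lnot B \lor (B \to \lnot A)) \lor (A \land \lnot B)) \lor B   (eliminate \to)
= \lnot (\lnot (\lnot B \lor \lnot B \lor \lnot A) \lor (A \land \lnot B)) \lor B   (eliminate \to)
= (\lnot \lnot (\lnot B \lor \lnot B \lor \lnot A) \land \lnot (A \land \lnot B)) \lor B   (De Morgan)
= ((\lnot B \lor \lnot B \lor \lnot A) \land \lnot (A \land \lnot B)) \lor B   (double negation)
= ((\lnot B \lor \lnot B \lor \lnot A) \land (\lnot A \lor \lnot \lnot B)) \lor B   (De Morgan)
= ((\lnot B \lor \lnot B \lor \lnot A) \land (\lnot A \lor B)) \lor B   (double negation)
= (\lnot B \land \lnot A) \lor (\lnot B \land B) \lor (\lnot B \land \lnot A) \lor (\lnot B \land B) \lor (\lnot A \land \lnot A) \lor (\lnot A \land B) \lor B   (distribute \land over \lor)
= \lnot A \lor B   (simplify)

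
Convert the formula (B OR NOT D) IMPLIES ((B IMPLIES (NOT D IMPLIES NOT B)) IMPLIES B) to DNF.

(B OR NOT D) IMPLIES ((B IMPLIES (NOT D IMPLIES NOT B)) IMPLIES B)
≡ NOT (B OR NOT D) OR ((B IMPLIES (NOT D IMPLIES NOT B)) IMPLIES B)   [eliminate IMPLIES]
≡ NOT (B OR NOT D) OR NOT (B IMPLIES (NOT D IMPLIES NOT B)) OR B   [eliminate IMPLIES]
≡ NOT (B OR NOT D) OR NOT (NOT B OR (NOT D IMPLIES NOT B)) OR B   [eliminate IMPLIES]
≡ NOT (B OR NOT D) OR NOT (NOT B OR NOT NOT D OR NOT B) OR B   [eliminate IMPLIES]
≡ (NOT B AND NOT NOT D) OR NOT (NOT B OR NOT NOT D OR NOT B) OR B   [De Morgan]
≡ (NOT B AND D) OR NOT (NOT B OR NOT NOT D OR NOT B) OR B   [double negation]
≡ (NOT B AND D) OR (NOT NOT B AND NOT NOT NOT D AND NOT NOT B) OR B   [De Morgan]
≡ (NOT B AND D) OR (B AND NOT NOT NOT D AND NOT NOT B) OR B   [double negation]
≡ (NOT B AND D) OR (B AND NOT D AND NOT NOT B) OR B   [double negation]
≡ (NOT B AND D) OR (B AND NOT D AND B) OR B   [double negation]
≡ (NOT B AND D) OR B   [simplify]

(NOT B AND D) OR B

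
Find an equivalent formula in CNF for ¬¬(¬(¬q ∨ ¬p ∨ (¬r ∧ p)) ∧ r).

q ∧ p ∧ r

¬¬(¬(¬q ∨ ¬p ∨ (¬r ∧ p)) ∧ r)
≡ ¬(¬q ∨ ¬p ∨ (¬r ∧ p)) ∧ r   — double negation
≡ ¬¬q ∧ ¬¬p ∧ ¬(¬r ∧ p) ∧ r   — De Morgan
≡ q ∧ ¬¬p ∧ ¬(¬r ∧ p) ∧ r   — double negation
≡ q ∧ p ∧ ¬(¬r ∧ p) ∧ r   — double negation
≡ q ∧ p ∧ (¬¬r ∨ ¬p) ∧ r   — De Morgan
≡ q ∧ p ∧ (r ∨ ¬p) ∧ r   — double negation
≡ q ∧ p ∧ r   — simplify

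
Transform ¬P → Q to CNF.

P ∨ Q

¬P → Q
⇔ ¬¬P ∨ Q   (eliminate →)
⇔ P ∨ Q   (double negation)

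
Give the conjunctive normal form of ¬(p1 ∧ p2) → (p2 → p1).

p1 ∨ ¬p2

¬(p1 ∧ p2) → (p2 → p1)
≡ ¬¬(p1 ∧ p2) ∨ (p2 → p1)   [eliminate →]
≡ ¬¬(p1 ∧ p2) ∨ ¬p2 ∨ p1   [eliminate →]
≡ (p1 ∧ p2) ∨ ¬p2 ∨ p1   [double negation]
≡ (p1 ∨ ¬p2 ∨ p1) ∧ (p2 ∨ ¬p2 ∨ p1)   [distribute ∨ over ∧]
≡ p1 ∨ ¬p2   [simplify]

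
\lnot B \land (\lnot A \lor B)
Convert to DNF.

\lnot B \land (\lnot A \lor B)
= (\lnot B \land \lnot A) \lor (\lnot B \land B)   [distribute \land over \lor]
= \lnot B \land \lnot A   [simplify]

\lnot B \land \lnot A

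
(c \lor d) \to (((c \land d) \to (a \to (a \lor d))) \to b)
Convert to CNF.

(\lnot c \lor d \lor b) \land (\lnot c \lor a \lor b) \land (\lnot c \lor \lnot a \lor b) \land (\lnot d \lor b)

(c \lor d) \to (((c \land d) \to (a \to (a \lor d))) \to b)
≡ \lnot (c \lor d) \lor (((c \land d) \to (a \to (a \lor d))) \to b)   [eliminate \to]
≡ \lnot (c \lor d) \lor \lnot ((c \land d) \to (a \to (a \lor d))) \lor b   [eliminate \to]
≡ \lnot (c \lor d) \lor \lnot (\lnot (c \land d) \lor (a \to (a \lor d))) \lor b   [eliminate \to]
≡ \lnot (c \lor d) \lor \lnot (\lnot (c \land d) \lor \lnot a \lor a \lor d) \lor b   [eliminate \to]
≡ (\lnot c \land \lnot d) \lor \lnot (\lnot (c \land d) \lor \lnot a \lor a \lor d) \lor b   [De Morgan]
≡ (\lnot c \land \lnot d) \lor (\lnot \lnot (c \land d) \land \lnot \lnot a \land \lnot a \land \lnot d) \lor b   [De Morgan]
≡ (\lnot c \land \lnot d) \lor (c \land d \land \lnot \lnot a \land \lnot a \land \lnot d) \lor b   [double negation]
≡ (\lnot c \land \lnot d) \lor (c \land d \land a \land \lnot a \land \lnot d) \lor b   [double negation]
≡ (\lnot c \lor c \lor b) \land (\lnot c \lor d \lor b) \land (\lnot c \lor a \lor b) \land (\lnot c \lor \lnot a \lor b) \land (\lnot c \lor \lnot d \lor b) \land (\lnot d \lor c \lor b) \land (\lnot d \lor d \lor b) \land (\lnot d \lor a \lor b) \land (\lnot d \lor \lnot a \lor b) \land (\lnot d \lor \lnot d \lor b)   [distribute \lor over \land]
≡ (\lnot c \lor d \lor b) \land (\lnot c \lor a \lor b) \land (\lnot c \lor \lnot a \lor b) \land (\lnot d \lor b)   [simplify]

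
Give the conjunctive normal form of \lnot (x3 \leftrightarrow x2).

\lnot (x3 \leftrightarrow x2)
= \lnot ((x3 \to x2) \land (x2 \to x3))   [eliminate \leftrightarrow]
= \lnot ((\lnot x3 \lor x2) \land (x2 \to x3))   [eliminate \to]
= \lnot ((\lnot x3 \lor x2) \land (\lnot x2 \lor x3))   [eliminate \to]
= \lnot (\lnot x3 \lor x2) \lor \lnot (\lnot x2 \lor x3)   [De Morgan]
= (\lnot \lnot x3 \land \lnot x2) \lor \lnot (\lnot x2 \lor x3)   [De Morgan]
= (x3 \land \lnot x2) \lor \lnot (\lnot x2 \lor x3)   [double negation]
= (x3 \land \lnot x2) \lor (\lnot \lnot x2 \land \lnot x3)   [De Morgan]
= (x3 \land \lnot x2) \lor (x2 \land \lnot x3)   [double negation]
= (x3 \lor x2) \land (x3 \lor \lnot x3) \land (\lnot x2 \lor x2) \land (\lnot x2 \lor \lnot x3)   [distribute \lor over \land]
= (x3 \lor x2) \land (\lnot x2 \lor \lnot x3)   [simplify]

(x3 \lor x2) \land (\lnot x2 \lor \lnot x3)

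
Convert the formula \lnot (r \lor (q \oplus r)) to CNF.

\lnot r \land (\lnot q \lor r)

\lnot (r \lor (q \oplus r))
≡ \lnot (r \lor ((q \lor r) \land \lnot (q \land r)))   (expand \oplus)
≡ \lnot r \land \lnot ((q \lor r) \land \lnot (q \land r))   (De Morgan)
≡ \lnot r \land (\lnot (q \lor r) \lor \lnot \lnot (q \land r))   (De Morgan)
≡ \lnot r \land ((\lnot q \land \lnot r) \lor \lnot \lnot (q \land r))   (De Morgan)
≡ \lnot r \land ((\lnot q \land \lnot r) \lor (q \land r))   (double negation)
≡ \lnot r \land (\lnot q \lor q) \land (\lnot q \lor r) \land (\lnot r \lor q) \land (\lnot r \lor r)   (distribute \lor over \land)
≡ \lnot r \land (\lnot q \lor r)   (simplify)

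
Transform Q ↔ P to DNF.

(¬Q ∧ ¬P) ∨ (P ∧ Q)

Q ↔ P
≡ (Q → P) ∧ (P → Q)   — eliminate ↔
≡ (¬Q ∨ P) ∧ (P → Q)   — eliminate →
≡ (¬Q ∨ P) ∧ (¬P ∨ Q)   — eliminate →
≡ (¬Q ∧ ¬P) ∨ (¬Q ∧ Q) ∨ (P ∧ ¬P) ∨ (P ∧ Q)   — distribute ∧ over ∨
≡ (¬Q ∧ ¬P) ∨ (P ∧ Q)   — simplify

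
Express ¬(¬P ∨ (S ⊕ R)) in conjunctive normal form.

¬(¬P ∨ (S ⊕ R))
⇔ ¬(¬P ∨ ((S ∨ R) ∧ ¬(S ∧ R)))   [expand ⊕]
⇔ ¬¬P ∧ ¬((S ∨ R) ∧ ¬(S ∧ R))   [De Morgan]
⇔ P ∧ ¬((S ∨ R) ∧ ¬(S ∧ R))   [double negation]
⇔ P ∧ (¬(S ∨ R) ∨ ¬¬(S ∧ R))   [De Morgan]
⇔ P ∧ ((¬S ∧ ¬R) ∨ ¬¬(S ∧ R))   [De Morgan]
⇔ P ∧ ((¬S ∧ ¬R) ∨ (S ∧ R))   [double negation]
⇔ P ∧ (¬S ∨ S) ∧ (¬S ∨ R) ∧ (¬R ∨ S) ∧ (¬R ∨ R)   [distribute ∨ over ∧]
⇔ P ∧ (¬S ∨ R) ∧ (¬R ∨ S)   [simplify]

P ∧ (¬S ∨ R) ∧ (¬R ∨ S)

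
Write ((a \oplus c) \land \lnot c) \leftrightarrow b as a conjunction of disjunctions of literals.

(\lnot a \lor c \lor b) \land (\lnot b \lor a \lor c) \land (\lnot b \lor \lnot c)

((a \oplus c) \land \lnot c) \leftrightarrow b
= (((a \oplus c) \land \lnot c) \to b) \land (b \to ((a \oplus c) \land \lnot c))   [eliminate \leftrightarrow]
= (\lnot ((a \oplus c) \land \lnot c) \lor b) \land (b \to ((a \oplus c) \land \lnot c))   [eliminate \to]
= (\lnot ((a \lor c) \land \lnot (a \land c) \land \lnot c) \lor b) \land (b \to ((a \oplus c) \land \lnot c))   [expand \oplus]
= (\lnot ((a \lor c) \land \lnot (a \land c) \land \lnot c) \lor b) \land (\lnot b \lor ((a \oplus c) \land \lnot c))   [eliminate \to]
= (\lnot ((a \lor c) \land \lnot (a \land c) \land \lnot c) \lor b) \land (\lnot b \lor ((a \lor c) \land \lnot (a \land c) \land \lnot c))   [expand \oplus]
= (\lnot (a \lor c) \lor \lnot \lnot (a \land c) \lor \lnot \lnot c \lor b) \land (\lnot b \lor ((a \lor c) \land \lnot (a \land c) \land \lnot c))   [De Morgan]
= ((\lnot a \land \lnot c) \lor \lnot \lnot (a \land c) \lor \lnot \lnot c \lor b) \land (\lnot b \lor ((a \lor c) \land \lnot (a \land c) \land \lnot c))   [De Morgan]
= ((\lnot a \land \lnot c) \lor (a \land c) \lor \lnot \lnot c \lor b) \land (\lnot b \lor ((a \lor c) \land \lnot (a \land c) \land \lnot c))   [double negation]
= ((\lnot a \land \lnot c) \lor (a \land c) \lor c \lor b) \land (\lnot b \lor ((a \lor c) \land \lnot (a \land c) \land \lnot c))   [double negation]
= ((\lnot a \land \lnot c) \lor (a \land c) \lor c \lor b) \land (\lnot b \lor ((a \lor c) \land (\lnot a \lor \lnot c) \land \lnot c))   [De Morgan]
= (\lnot a \lor a \lor c \lor b) \land (\lnot a \lor c \lor c \lor b) \land (\lnot c \lor a \lor c \lor b) \land (\lnot c \lor c \lor c \lor b) \land (\lnot b \lor a \lor c) \land (\lnot b \lor \lnot a \lor \lnot c) \land (\lnot b \lor \lnot c)   [distribute \lor over \land]
= (\lnot a \lor c \lor b) \land (\lnot b \lor a \lor c) \land (\lnot b \lor \lnot c)   [simplify]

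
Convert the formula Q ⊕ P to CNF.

Q ⊕ P
≡ (Q ∨ P) ∧ ¬(Q ∧ P)   [expand ⊕]
≡ (Q ∨ P) ∧ (¬Q ∨ ¬P)   [De Morgan]

(Q ∨ P) ∧ (¬Q ∨ ¬P)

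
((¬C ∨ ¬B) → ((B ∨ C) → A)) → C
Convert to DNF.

((¬C ∨ ¬B) → ((B ∨ C) → A)) → C
⇔ ¬((¬C ∨ ¬B) → ((B ∨ C) → A)) ∨ C   [eliminate →]
⇔ ¬(¬(¬C ∨ ¬B) ∨ ((B ∨ C) → A)) ∨ C   [eliminate →]
⇔ ¬(¬(¬C ∨ ¬B) ∨ ¬(B ∨ C) ∨ A) ∨ C   [eliminate →]
⇔ (¬¬(¬C ∨ ¬B) ∧ ¬¬(B ∨ C) ∧ ¬A) ∨ C   [De Morgan]
⇔ ((¬C ∨ ¬B) ∧ ¬¬(B ∨ C) ∧ ¬A) ∨ C   [double negation]
⇔ ((¬C ∨ ¬B) ∧ (B ∨ C) ∧ ¬A) ∨ C   [double negation]
⇔ (¬C ∧ B ∧ ¬A) ∨ (¬C ∧ C ∧ ¬A) ∨ (¬B ∧ B ∧ ¬A) ∨ (¬B ∧ C ∧ ¬A) ∨ C   [distribute ∧ over ∨]
⇔ (¬C ∧ B ∧ ¬A) ∨ C   [simplify]

(¬C ∧ B ∧ ¬A) ∨ C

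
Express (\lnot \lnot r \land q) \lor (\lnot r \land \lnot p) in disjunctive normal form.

(\lnot \lnot r \land q) \lor (\lnot r \land \lnot p)
= (r \land q) \lor (\lnot r \land \lnot p)   [double negation]

(r \land q) \lor (\lnot r \land \lnot p)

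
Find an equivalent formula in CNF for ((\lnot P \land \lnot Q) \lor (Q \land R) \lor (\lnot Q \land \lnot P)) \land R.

(\lnot P \lor Q) \land R

((\lnot P \land \lnot Q) \lor (Q \land R) \lor (\lnot Q \land \lnot P)) \land R
≡ (\lnot P \lor Q \lor \lnot Q) \land (\lnot P \lor Q \lor \lnot P) \land (\lnot P \lor R \lor \lnot Q) \land (\lnot P \lor R \lor \lnot P) \land (\lnot Q \lor Q \lor \lnot Q) \land (\lnot Q \lor Q \lor \lnot P) \land (\lnot Q \lor R \lor \lnot Q) \land (\lnot Q \lor R \lor \lnot P) \land R   [distribute \lor over \land]
≡ (\lnot P \lor Q) \land R   [simplify]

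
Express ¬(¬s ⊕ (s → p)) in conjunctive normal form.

¬(¬s ⊕ (s → p))
⇔ ¬((¬s ∨ (s → p)) ∧ ¬(¬s ∧ (s → p)))   [expand ⊕]
⇔ ¬((¬s ∨ ¬s ∨ p) ∧ ¬(¬s ∧ (s → p)))   [eliminate →]
⇔ ¬((¬s ∨ ¬s ∨ p) ∧ ¬(¬s ∧ (¬s ∨ p)))   [eliminate →]
⇔ ¬(¬s ∨ ¬s ∨ p) ∨ ¬¬(¬s ∧ (¬s ∨ p))   [De Morgan]
⇔ (¬¬s ∧ ¬¬s ∧ ¬p) ∨ ¬¬(¬s ∧ (¬s ∨ p))   [De Morgan]
⇔ (s ∧ ¬¬s ∧ ¬p) ∨ ¬¬(¬s ∧ (¬s ∨ p))   [double negation]
⇔ (s ∧ s ∧ ¬p) ∨ ¬¬(¬s ∧ (¬s ∨ p))   [double negation]
⇔ (s ∧ s ∧ ¬p) ∨ (¬s ∧ (¬s ∨ p))   [double negation]
⇔ (s ∨ ¬s) ∧ (s ∨ ¬s ∨ p) ∧ (s ∨ ¬s) ∧ (s ∨ ¬s ∨ p) ∧ (¬p ∨ ¬s) ∧ (¬p ∨ ¬s ∨ p)   [distribute ∨ over ∧]
⇔ ¬p ∨ ¬s   [simplify]

¬p ∨ ¬s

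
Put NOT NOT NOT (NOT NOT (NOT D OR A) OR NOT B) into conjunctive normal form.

D AND NOT A AND B

NOT NOT NOT (NOT NOT (NOT D OR A) OR NOT B)
= NOT (NOT NOT (NOT D OR A) OR NOT B)   [double negation]
= NOT NOT NOT (NOT D OR A) AND NOT NOT B   [De Morgan]
= NOT (NOT D OR A) AND NOT NOT B   [double negation]
= NOT NOT D AND NOT A AND NOT NOT B   [De Morgan]
= D AND NOT A AND NOT NOT B   [double negation]
= D AND NOT A AND B   [double negation]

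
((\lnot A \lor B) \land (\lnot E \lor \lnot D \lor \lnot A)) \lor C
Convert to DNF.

\lnot A \lor (B \land \lnot E) \lor (B \land \lnot D) \lor C

((\lnot A \lor B) \land (\lnot E \lor \lnot D \lor \lnot A)) \lor C
≡ (\lnot A \land \lnot E) \lor (\lnot A \land \lnot D) \lor (\lnot A \land \lnot A) \lor (B \land \lnot E) \lor (B \land \lnot D) \lor (B \land \lnot A) \lor C   [distribute \land over \lor]
≡ \lnot A \lor (B \land \lnot E) \lor (B \land \lnot D) \lor C   [simplify]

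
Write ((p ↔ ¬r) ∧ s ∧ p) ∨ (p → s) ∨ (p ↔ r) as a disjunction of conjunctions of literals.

¬p ∨ s ∨ (r ∧ p)

((p ↔ ¬r) ∧ s ∧ p) ∨ (p → s) ∨ (p ↔ r)
≡ ((p → ¬r) ∧ (¬r → p) ∧ s ∧ p) ∨ (p → s) ∨ (p ↔ r)   (eliminate ↔)
≡ ((¬p ∨ ¬r) ∧ (¬r → p) ∧ s ∧ p) ∨ (p → s) ∨ (p ↔ r)   (eliminate →)
≡ ((¬p ∨ ¬r) ∧ (¬¬r ∨ p) ∧ s ∧ p) ∨ (p → s) ∨ (p ↔ r)   (eliminate →)
≡ ((¬p ∨ ¬r) ∧ (¬¬r ∨ p) ∧ s ∧ p) ∨ ¬p ∨ s ∨ (p ↔ r)   (eliminate →)
≡ ((¬p ∨ ¬r) ∧ (¬¬r ∨ p) ∧ s ∧ p) ∨ ¬p ∨ s ∨ ((p → r) ∧ (r → p))   (eliminate ↔)
≡ ((¬p ∨ ¬r) ∧ (¬¬r ∨ p) ∧ s ∧ p) ∨ ¬p ∨ s ∨ ((¬p ∨ r) ∧ (r → p))   (eliminate →)
≡ ((¬p ∨ ¬r) ∧ (¬¬r ∨ p) ∧ s ∧ p) ∨ ¬p ∨ s ∨ ((¬p ∨ r) ∧ (¬r ∨ p))   (eliminate →)
≡ ((¬p ∨ ¬r) ∧ (r ∨ p) ∧ s ∧ p) ∨ ¬p ∨ s ∨ ((¬p ∨ r) ∧ (¬r ∨ p))   (double negation)
≡ (¬p ∧ r ∧ s ∧ p) ∨ (¬p ∧ p ∧ s ∧ p) ∨ (¬r ∧ r ∧ s ∧ p) ∨ (¬r ∧ p ∧ s ∧ p) ∨ ¬p ∨ s ∨ (¬p ∧ ¬r) ∨ (¬p ∧ p) ∨ (r ∧ ¬r) ∨ (r ∧ p)   (distribute ∧ over ∨)
≡ ¬p ∨ s ∨ (r ∧ p)   (simplify)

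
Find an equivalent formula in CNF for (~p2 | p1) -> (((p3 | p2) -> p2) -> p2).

p2 | p3

(~p2 | p1) -> (((p3 | p2) -> p2) -> p2)
≡ ~(~p2 | p1) | (((p3 | p2) -> p2) -> p2)   [eliminate ->]
≡ ~(~p2 | p1) | ~((p3 | p2) -> p2) | p2   [eliminate ->]
≡ ~(~p2 | p1) | ~(~(p3 | p2) | p2) | p2   [eliminate ->]
≡ (~~p2 & ~p1) | ~(~(p3 | p2) | p2) | p2   [De Morgan]
≡ (p2 & ~p1) | ~(~(p3 | p2) | p2) | p2   [double negation]
≡ (p2 & ~p1) | (~~(p3 | p2) & ~p2) | p2   [De Morgan]
≡ (p2 & ~p1) | ((p3 | p2) & ~p2) | p2   [double negation]
≡ (p2 | p3 | p2 | p2) & (p2 | ~p2 | p2) & (~p1 | p3 | p2 | p2) & (~p1 | ~p2 | p2)   [distribute | over &]
≡ p2 | p3   [simplify]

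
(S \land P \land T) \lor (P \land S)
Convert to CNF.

(S \land P \land T) \lor (P \land S)
≡ (S \lor P) \land (S \lor S) \land (P \lor P) \land (P \lor S) \land (T \lor P) \land (T \lor S)   [distribute \lor over \land]
≡ S \land P   [simplify]

S \land P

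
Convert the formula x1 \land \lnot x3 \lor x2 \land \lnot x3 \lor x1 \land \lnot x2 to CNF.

(x1 \lor x2) \land (x1 \lor \lnot x3) \land (\lnot x3 \lor \lnot x2)

x1 \land \lnot x3 \lor x2 \land \lnot x3 \lor x1 \land \lnot x2
≡ (x1 \lor x2 \lor x1) \land (x1 \lor x2 \lor \lnot x2) \land (x1 \lor \lnot x3 \lor x1) \land (x1 \lor \lnot x3 \lor \lnot x2) \land (\lnot x3 \lor x2 \lor x1) \land (\lnot x3 \lor x2 \lor \lnot x2) \land (\lnot x3 \lor \lnot x3 \lor x1) \land (\lnot x3 \lor \lnot x3 \lor \lnot x2)   [distribute \lor over \land]
≡ (x1 \lor x2) \land (x1 \lor \lnot x3) \land (\lnot x3 \lor \lnot x2)   [simplify]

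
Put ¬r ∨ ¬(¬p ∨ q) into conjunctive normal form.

¬r ∨ ¬(¬p ∨ q)
≡ ¬r ∨ (¬¬p ∧ ¬q)   (De Morgan)
≡ ¬r ∨ (p ∧ ¬q)   (double negation)
≡ (¬r ∨ p) ∧ (¬r ∨ ¬q)   (distribute ∨ over ∧)

(¬r ∨ p) ∧ (¬r ∨ ¬q)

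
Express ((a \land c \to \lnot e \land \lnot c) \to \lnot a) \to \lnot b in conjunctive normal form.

((a \land c \to \lnot e \land \lnot c) \to \lnot a) \to \lnot b
= \lnot ((a \land c \to \lnot e \land \lnot c) \to \lnot a) \lor \lnot b
= \lnot (\lnot (a \land c \to \lnot e \land \lnot c) \lor \lnot a) \lor \lnot b
= \lnot (\lnot (\lnot (a \land c) \lor \lnot e \land \lnot c) \lor \lnot a) \lor \lnot b
= \lnot \lnot (\lnot (a \land c) \lor \lnot e \land \lnot c) \land \lnot \lnot a \lor \lnot b
= (\lnot (a \land c) \lor \lnot e \land \lnot c) \land \lnot \lnot a \lor \lnot b
= (\lnot a \lor \lnot c \lor \lnot e \land \lnot c) \land \lnot \lnot a \lor \lnot b
= (\lnot a \lor \lnot c \lor \lnot e \land \lnot c) \land a \lor \lnot b
= (\lnot a \lor \lnot c \lor \lnot e \lor \lnot b) \land (\lnot a \lor \lnot c \lor \lnot c \lor \lnot b) \land (a \lor \lnot b)
= (\lnot a \lor \lnot c \lor \lnot b) \land (a \lor \lnot b)

(\lnot a \lor \lnot c \lor \lnot b) \land (a \lor \lnot b)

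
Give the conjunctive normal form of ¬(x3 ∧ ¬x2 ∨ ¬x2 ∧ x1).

¬(x3 ∧ ¬x2 ∨ ¬x2 ∧ x1)
= ¬(x3 ∧ ¬x2) ∧ ¬(¬x2 ∧ x1)   (De Morgan)
= (¬x3 ∨ ¬¬x2) ∧ ¬(¬x2 ∧ x1)   (De Morgan)
= (¬x3 ∨ x2) ∧ ¬(¬x2 ∧ x1)   (double negation)
= (¬x3 ∨ x2) ∧ (¬¬x2 ∨ ¬x1)   (De Morgan)
= (¬x3 ∨ x2) ∧ (x2 ∨ ¬x1)   (double negation)

(¬x3 ∨ x2) ∧ (x2 ∨ ¬x1)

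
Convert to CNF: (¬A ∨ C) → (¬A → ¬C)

(¬A ∨ C) → (¬A → ¬C)
≡ ¬(¬A ∨ C) ∨ (¬A → ¬C)   (eliminate →)
≡ ¬(¬A ∨ C) ∨ ¬¬A ∨ ¬C   (eliminate →)
≡ (¬¬A ∧ ¬C) ∨ ¬¬A ∨ ¬C   (De Morgan)
≡ (A ∧ ¬C) ∨ ¬¬A ∨ ¬C   (double negation)
≡ (A ∧ ¬C) ∨ A ∨ ¬C   (double negation)
≡ (A ∨ A ∨ ¬C) ∧ (¬C ∨ A ∨ ¬C)   (distribute ∨ over ∧)
≡ A ∨ ¬C   (simplify)

A ∨ ¬C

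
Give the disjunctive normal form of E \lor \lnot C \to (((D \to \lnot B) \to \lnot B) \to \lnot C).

\lnot E \land C \lor \lnot D \land B \lor \lnot C

E \lor \lnot C \to (((D \to \lnot B) \to \lnot B) \to \lnot C)
≡ \lnot (E \lor \lnot C) \lor (((D \to \lnot B) \to \lnot B) \to \lnot C)   (eliminate \to)
≡ \lnot (E \lor \lnot C) \lor \lnot ((D \to \lnot B) \to \lnot B) \lor \lnot C   (eliminate \to)
≡ \lnot (E \lor \lnot C) \lor \lnot (\lnot (D \to \lnot B) \lor \lnot B) \lor \lnot C   (eliminate \to)
≡ \lnot (E \lor \lnot C) \lor \lnot (\lnot (\lnot D \lor \lnot B) \lor \lnot B) \lor \lnot C   (eliminate \to)
≡ \lnot E \land \lnot \lnot C \lor \lnot (\lnot (\lnot D \lor \lnot B) \lor \lnot B) \lor \lnot C   (De Morgan)
≡ \lnot E \land C \lor \lnot (\lnot (\lnot D \lor \lnot B) \lor \lnot B) \lor \lnot C   (double negation)
≡ \lnot E \land C \lor \lnot \lnot (\lnot D \lor \lnot B) \land \lnot \lnot B \lor \lnot C   (De Morgan)
≡ \lnot E \land C \lor (\lnot D \lor \lnot B) \land \lnot \lnot B \lor \lnot C   (double negation)
≡ \lnot E \land C \lor (\lnot D \lor \lnot B) \land B \lor \lnot C   (double negation)
≡ \lnot E \land C \lor \lnot D \land B \lor \lnot B \land B \lor \lnot C   (distribute \land over \lor)
≡ \lnot E \land C \lor \lnot D \land B \lor \lnot C   (simplify)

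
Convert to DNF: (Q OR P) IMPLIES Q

(NOT Q AND NOT P) OR Q

(Q OR P) IMPLIES Q
⇔ NOT (Q OR P) OR Q
⇔ (NOT Q AND NOT P) OR Q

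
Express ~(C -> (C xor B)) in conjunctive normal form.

~(C -> (C xor B))
= ~(~C | (C xor B))
= ~(~C | ((C | B) & ~(C & B)))
= ~~C & ~((C | B) & ~(C & B))
= C & ~((C | B) & ~(C & B))
= C & (~(C | B) | ~~(C & B))
= C & ((~C & ~B) | ~~(C & B))
= C & ((~C & ~B) | (C & B))
= C & (~C | C) & (~C | B) & (~B | C) & (~B | B)
= C & (~C | B)

C & (~C | B)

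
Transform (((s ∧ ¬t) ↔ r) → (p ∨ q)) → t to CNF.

(((s ∧ ¬t) ↔ r) → (p ∨ q)) → t
≡ ¬(((s ∧ ¬t) ↔ r) → (p ∨ q)) ∨ t   (eliminate →)
≡ ¬(¬((s ∧ ¬t) ↔ r) ∨ p ∨ q) ∨ t   (eliminate →)
≡ ¬(¬(((s ∧ ¬t) → r) ∧ (r → (s ∧ ¬t))) ∨ p ∨ q) ∨ t   (eliminate ↔)
≡ ¬(¬((¬(s ∧ ¬t) ∨ r) ∧ (r → (s ∧ ¬t))) ∨ p ∨ q) ∨ t   (eliminate →)
≡ ¬(¬((¬(s ∧ ¬t) ∨ r) ∧ (¬r ∨ (s ∧ ¬t))) ∨ p ∨ q) ∨ t   (eliminate →)
≡ (¬¬((¬(s ∧ ¬t) ∨ r) ∧ (¬r ∨ (s ∧ ¬t))) ∧ ¬p ∧ ¬q) ∨ t   (De Morgan)
≡ ((¬(s ∧ ¬t) ∨ r) ∧ (¬r ∨ (s ∧ ¬t)) ∧ ¬p ∧ ¬q) ∨ t   (double negation)
≡ ((¬s ∨ ¬¬t ∨ r) ∧ (¬r ∨ (s ∧ ¬t)) ∧ ¬p ∧ ¬q) ∨ t   (De Morgan)
≡ ((¬s ∨ t ∨ r) ∧ (¬r ∨ (s ∧ ¬t)) ∧ ¬p ∧ ¬q) ∨ t   (double negation)
≡ (¬s ∨ t ∨ r ∨ t) ∧ (¬r ∨ s ∨ t) ∧ (¬r ∨ ¬t ∨ t) ∧ (¬p ∨ t) ∧ (¬q ∨ t)   (distribute ∨ over ∧)
≡ (¬s ∨ t ∨ r) ∧ (¬r ∨ s ∨ t) ∧ (¬p ∨ t) ∧ (¬q ∨ t)   (simplify)

(¬s ∨ t ∨ r) ∧ (¬r ∨ s ∨ t) ∧ (¬p ∨ t) ∧ (¬q ∨ t)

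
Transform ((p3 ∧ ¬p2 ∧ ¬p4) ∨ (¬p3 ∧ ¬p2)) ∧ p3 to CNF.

¬p2 ∧ (¬p4 ∨ ¬p3) ∧ p3

((p3 ∧ ¬p2 ∧ ¬p4) ∨ (¬p3 ∧ ¬p2)) ∧ p3
⇔ (p3 ∨ ¬p3) ∧ (p3 ∨ ¬p2) ∧ (¬p2 ∨ ¬p3) ∧ (¬p2 ∨ ¬p2) ∧ (¬p4 ∨ ¬p3) ∧ (¬p4 ∨ ¬p2) ∧ p3   [distribute ∨ over ∧]
⇔ ¬p2 ∧ (¬p4 ∨ ¬p3) ∧ p3   [simplify]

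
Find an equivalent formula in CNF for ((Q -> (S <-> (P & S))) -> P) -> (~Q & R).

(~Q | ~S | P) & (~P | ~Q) & (~P | R)

((Q -> (S <-> (P & S))) -> P) -> (~Q & R)
= ~((Q -> (S <-> (P & S))) -> P) | (~Q & R)   — eliminate ->
= ~(~(Q -> (S <-> (P & S))) | P) | (~Q & R)   — eliminate ->
= ~(~(~Q | (S <-> (P & S))) | P) | (~Q & R)   — eliminate ->
= ~(~(~Q | ((S -> (P & S)) & ((P & S) -> S))) | P) | (~Q & R)   — eliminate <->
= ~(~(~Q | ((~S | (P & S)) & ((P & S) -> S))) | P) | (~Q & R)   — eliminate ->
= ~(~(~Q | ((~S | (P & S)) & (~(P & S) | S))) | P) | (~Q & R)   — eliminate ->
= (~~(~Q | ((~S | (P & S)) & (~(P & S) | S))) & ~P) | (~Q & R)   — De Morgan
= ((~Q | ((~S | (P & S)) & (~(P & S) | S))) & ~P) | (~Q & R)   — double negation
= ((~Q | ((~S | (P & S)) & (~P | ~S | S))) & ~P) | (~Q & R)   — De Morgan
= (~Q | ~S | P | ~Q) & (~Q | ~S | P | R) & (~Q | ~S | S | ~Q) & (~Q | ~S | S | R) & (~Q | ~P | ~S | S | ~Q) & (~Q | ~P | ~S | S | R) & (~P | ~Q) & (~P | R)   — distribute | over &
= (~Q | ~S | P) & (~P | ~Q) & (~P | R)   — simplify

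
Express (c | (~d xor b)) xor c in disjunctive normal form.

(~d & ~b & ~c) | (d & b & ~c)

(c | (~d xor b)) xor c
= ((c | (~d xor b)) & ~c) | (~(c | (~d xor b)) & c)   — expand xor
= ((c | (~d & ~b) | (~~d & b)) & ~c) | (~(c | (~d xor b)) & c)   — expand xor
= ((c | (~d & ~b) | (~~d & b)) & ~c) | (~(c | (~d & ~b) | (~~d & b)) & c)   — expand xor
= ((c | (~d & ~b) | (d & b)) & ~c) | (~(c | (~d & ~b) | (~~d & b)) & c)   — double negation
= ((c | (~d & ~b) | (d & b)) & ~c) | (~c & ~(~d & ~b) & ~(~~d & b) & c)   — De Morgan
= ((c | (~d & ~b) | (d & b)) & ~c) | (~c & (~~d | ~~b) & ~(~~d & b) & c)   — De Morgan
= ((c | (~d & ~b) | (d & b)) & ~c) | (~c & (d | ~~b) & ~(~~d & b) & c)   — double negation
= ((c | (~d & ~b) | (d & b)) & ~c) | (~c & (d | b) & ~(~~d & b) & c)   — double negation
= ((c | (~d & ~b) | (d & b)) & ~c) | (~c & (d | b) & (~~~d | ~b) & c)   — De Morgan
= ((c | (~d & ~b) | (d & b)) & ~c) | (~c & (d | b) & (~d | ~b) & c)   — double negation
= (c & ~c) | (~d & ~b & ~c) | (d & b & ~c) | (~c & d & ~d & c) | (~c & d & ~b & c) | (~c & b & ~d & c) | (~c & b & ~b & c)   — distribute & over |
= (~d & ~b & ~c) | (d & b & ~c)   — simplify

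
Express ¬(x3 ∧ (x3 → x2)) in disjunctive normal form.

¬(x3 ∧ (x3 → x2))
= ¬(x3 ∧ (¬x3 ∨ x2))   [eliminate →]
= ¬x3 ∨ ¬(¬x3 ∨ x2)   [De Morgan]
= ¬x3 ∨ (¬¬x3 ∧ ¬x2)   [De Morgan]
= ¬x3 ∨ (x3 ∧ ¬x2)   [double negation]

¬x3 ∨ (x3 ∧ ¬x2)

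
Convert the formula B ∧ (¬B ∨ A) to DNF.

B ∧ A

B ∧ (¬B ∨ A)
≡ (B ∧ ¬B) ∨ (B ∧ A)   [distribute ∧ over ∨]
≡ B ∧ A   [simplify]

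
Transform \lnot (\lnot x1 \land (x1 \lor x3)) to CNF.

\lnot (\lnot x1 \land (x1 \lor x3))
⇔ \lnot \lnot x1 \lor \lnot (x1 \lor x3)   (De Morgan)
⇔ x1 \lor \lnot (x1 \lor x3)   (double negation)
⇔ x1 \lor (\lnot x1 \land \lnot x3)   (De Morgan)
⇔ (x1 \lor \lnot x1) \land (x1 \lor \lnot x3)   (distribute \lor over \land)
⇔ x1 \lor \lnot x3   (simplify)

x1 \lor \lnot x3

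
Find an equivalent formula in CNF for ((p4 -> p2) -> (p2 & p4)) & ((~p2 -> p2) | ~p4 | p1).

p4 & (p2 | ~p4 | p1)

((p4 -> p2) -> (p2 & p4)) & ((~p2 -> p2) | ~p4 | p1)
≡ (~(p4 -> p2) | (p2 & p4)) & ((~p2 -> p2) | ~p4 | p1)   [eliminate ->]
≡ (~(~p4 | p2) | (p2 & p4)) & ((~p2 -> p2) | ~p4 | p1)   [eliminate ->]
≡ (~(~p4 | p2) | (p2 & p4)) & (~~p2 | p2 | ~p4 | p1)   [eliminate ->]
≡ ((~~p4 & ~p2) | (p2 & p4)) & (~~p2 | p2 | ~p4 | p1)   [De Morgan]
≡ ((p4 & ~p2) | (p2 & p4)) & (~~p2 | p2 | ~p4 | p1)   [double negation]
≡ ((p4 & ~p2) | (p2 & p4)) & (p2 | p2 | ~p4 | p1)   [double negation]
≡ (p4 | p2) & (p4 | p4) & (~p2 | p2) & (~p2 | p4) & (p2 | p2 | ~p4 | p1)   [distribute | over &]
≡ p4 & (p2 | ~p4 | p1)   [simplify]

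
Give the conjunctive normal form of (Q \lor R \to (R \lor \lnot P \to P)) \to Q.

(Q \lor R \to (R \lor \lnot P \to P)) \to Q
⇔ \lnot (Q \lor R \to (R \lor \lnot P \to P)) \lor Q   [eliminate \to]
⇔ \lnot (\lnot (Q \lor R) \lor (R \lor \lnot P \to P)) \lor Q   [eliminate \to]
⇔ \lnot (\lnot (Q \lor R) \lor \lnot (R \lor \lnot P) \lor P) \lor Q   [eliminate \to]
⇔ \lnot \lnot (Q \lor R) \land \lnot \lnot (R \lor \lnot P) \land \lnot P \lor Q   [De Morgan]
⇔ (Q \lor R) \land \lnot \lnot (R \lor \lnot P) \land \lnot P \lor Q   [double negation]
⇔ (Q \lor R) \land (R \lor \lnot P) \land \lnot P \lor Q   [double negation]
⇔ (Q \lor R \lor Q) \land (R \lor \lnot P \lor Q) \land (\lnot P \lor Q)   [distribute \lor over \land]
⇔ (Q \lor R) \land (\lnot P \lor Q)   [simplify]

(Q \lor R) \land (\lnot P \lor Q)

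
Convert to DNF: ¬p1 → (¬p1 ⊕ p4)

¬p1 → (¬p1 ⊕ p4)
≡ ¬¬p1 ∨ (¬p1 ⊕ p4)   [eliminate →]
≡ ¬¬p1 ∨ (¬p1 ∧ ¬p4) ∨ (¬¬p1 ∧ p4)   [expand ⊕]
≡ p1 ∨ (¬p1 ∧ ¬p4) ∨ (¬¬p1 ∧ p4)   [double negation]
≡ p1 ∨ (¬p1 ∧ ¬p4) ∨ (p1 ∧ p4)   [double negation]
≡ p1 ∨ (¬p1 ∧ ¬p4)   [simplify]

p1 ∨ (¬p1 ∧ ¬p4)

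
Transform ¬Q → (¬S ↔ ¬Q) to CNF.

Q ∨ ¬S

¬Q → (¬S ↔ ¬Q)
≡ ¬¬Q ∨ (¬S ↔ ¬Q)   [eliminate →]
≡ ¬¬Q ∨ (¬S → ¬Q) ∧ (¬Q → ¬S)   [eliminate ↔]
≡ ¬¬Q ∨ (¬¬S ∨ ¬Q) ∧ (¬Q → ¬S)   [eliminate →]
≡ ¬¬Q ∨ (¬¬S ∨ ¬Q) ∧ (¬¬Q ∨ ¬S)   [eliminate →]
≡ Q ∨ (¬¬S ∨ ¬Q) ∧ (¬¬Q ∨ ¬S)   [double negation]
≡ Q ∨ (S ∨ ¬Q) ∧ (¬¬Q ∨ ¬S)   [double negation]
≡ Q ∨ (S ∨ ¬Q) ∧ (Q ∨ ¬S)   [double negation]
≡ (Q ∨ S ∨ ¬Q) ∧ (Q ∨ Q ∨ ¬S)   [distribute ∨ over ∧]
≡ Q ∨ ¬S   [simplify]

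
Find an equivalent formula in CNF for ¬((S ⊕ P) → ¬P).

(¬S ∨ ¬P) ∧ P

¬((S ⊕ P) → ¬P)
⇔ ¬(¬(S ⊕ P) ∨ ¬P)   (eliminate →)
⇔ ¬(¬((S ∨ P) ∧ ¬(S ∧ P)) ∨ ¬P)   (expand ⊕)
⇔ ¬¬((S ∨ P) ∧ ¬(S ∧ P)) ∧ ¬¬P   (De Morgan)
⇔ (S ∨ P) ∧ ¬(S ∧ P) ∧ ¬¬P   (double negation)
⇔ (S ∨ P) ∧ (¬S ∨ ¬P) ∧ ¬¬P   (De Morgan)
⇔ (S ∨ P) ∧ (¬S ∨ ¬P) ∧ P   (double negation)
⇔ (¬S ∨ ¬P) ∧ P   (simplify)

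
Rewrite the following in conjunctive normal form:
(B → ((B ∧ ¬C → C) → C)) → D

(B → ((B ∧ ¬C → C) → C)) → D
≡ ¬(B → ((B ∧ ¬C → C) → C)) ∨ D   — eliminate →
≡ ¬(¬B ∨ ((B ∧ ¬C → C) → C)) ∨ D   — eliminate →
≡ ¬(¬B ∨ ¬(B ∧ ¬C → C) ∨ C) ∨ D   — eliminate →
≡ ¬(¬B ∨ ¬(¬(B ∧ ¬C) ∨ C) ∨ C) ∨ D   — eliminate →
≡ ¬¬B ∧ ¬¬(¬(B ∧ ¬C) ∨ C) ∧ ¬C ∨ D   — De Morgan
≡ B ∧ ¬¬(¬(B ∧ ¬C) ∨ C) ∧ ¬C ∨ D   — double negation
≡ B ∧ (¬(B ∧ ¬C) ∨ C) ∧ ¬C ∨ D   — double negation
≡ B ∧ (¬B ∨ ¬¬C ∨ C) ∧ ¬C ∨ D   — De Morgan
≡ B ∧ (¬B ∨ C ∨ C) ∧ ¬C ∨ D   — double negation
≡ (B ∨ D) ∧ (¬B ∨ C ∨ C ∨ D) ∧ (¬C ∨ D)   — distribute ∨ over ∧
≡ (B ∨ D) ∧ (¬B ∨ C ∨ D) ∧ (¬C ∨ D)   — simplify

(B ∨ D) ∧ (¬B ∨ C ∨ D) ∧ (¬C ∨ D)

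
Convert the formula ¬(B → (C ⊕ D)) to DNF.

¬(B → (C ⊕ D))
≡ ¬(¬B ∨ (C ⊕ D))
≡ ¬(¬B ∨ (C ∧ ¬D) ∨ (¬C ∧ D))
≡ ¬¬B ∧ ¬(C ∧ ¬D) ∧ ¬(¬C ∧ D)
≡ B ∧ ¬(C ∧ ¬D) ∧ ¬(¬C ∧ D)
≡ B ∧ (¬C ∨ ¬¬D) ∧ ¬(¬C ∧ D)
≡ B ∧ (¬C ∨ D) ∧ ¬(¬C ∧ D)
≡ B ∧ (¬C ∨ D) ∧ (¬¬C ∨ ¬D)
≡ B ∧ (¬C ∨ D) ∧ (C ∨ ¬D)
≡ (B ∧ ¬C ∧ C) ∨ (B ∧ ¬C ∧ ¬D) ∨ (B ∧ D ∧ C) ∨ (B ∧ D ∧ ¬D)
≡ (B ∧ ¬C ∧ ¬D) ∨ (B ∧ D ∧ C)

(B ∧ ¬C ∧ ¬D) ∨ (B ∧ D ∧ C)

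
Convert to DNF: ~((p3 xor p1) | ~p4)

~((p3 xor p1) | ~p4)
≡ ~((p3 & ~p1) | (~p3 & p1) | ~p4)   [expand xor]
≡ ~(p3 & ~p1) & ~(~p3 & p1) & ~~p4   [De Morgan]
≡ (~p3 | ~~p1) & ~(~p3 & p1) & ~~p4   [De Morgan]
≡ (~p3 | p1) & ~(~p3 & p1) & ~~p4   [double negation]
≡ (~p3 | p1) & (~~p3 | ~p1) & ~~p4   [De Morgan]
≡ (~p3 | p1) & (p3 | ~p1) & ~~p4   [double negation]
≡ (~p3 | p1) & (p3 | ~p1) & p4   [double negation]
≡ (~p3 & p3 & p4) | (~p3 & ~p1 & p4) | (p1 & p3 & p4) | (p1 & ~p1 & p4)   [distribute & over |]
≡ (~p3 & ~p1 & p4) | (p1 & p3 & p4)   [simplify]

(~p3 & ~p1 & p4) | (p1 & p3 & p4)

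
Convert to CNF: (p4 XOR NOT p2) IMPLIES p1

(p4 XOR NOT p2) IMPLIES p1
⇔ NOT (p4 XOR NOT p2) OR p1   [eliminate IMPLIES]
⇔ NOT ((p4 OR NOT p2) AND NOT (p4 AND NOT p2)) OR p1   [expand XOR]
⇔ NOT (p4 OR NOT p2) OR NOT NOT (p4 AND NOT p2) OR p1   [De Morgan]
⇔ (NOT p4 AND NOT NOT p2) OR NOT NOT (p4 AND NOT p2) OR p1   [De Morgan]
⇔ (NOT p4 AND p2) OR NOT NOT (p4 AND NOT p2) OR p1   [double negation]
⇔ (NOT p4 AND p2) OR (p4 AND NOT p2) OR p1   [double negation]
⇔ (NOT p4 OR p4 OR p1) AND (NOT p4 OR NOT p2 OR p1) AND (p2 OR p4 OR p1) AND (p2 OR NOT p2 OR p1)   [distribute OR over AND]
⇔ (NOT p4 OR NOT p2 OR p1) AND (p2 OR p4 OR p1)   [simplify]

(NOT p4 OR NOT p2 OR p1) AND (p2 OR p4 OR p1)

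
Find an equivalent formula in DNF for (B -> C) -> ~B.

(B -> C) -> ~B
≡ ~(B -> C) | ~B   [eliminate ->]
≡ ~(~B | C) | ~B   [eliminate ->]
≡ (~~B & ~C) | ~B   [De Morgan]
≡ (B & ~C) | ~B   [double negation]

(B & ~C) | ~B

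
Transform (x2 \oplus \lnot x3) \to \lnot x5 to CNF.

(\lnot x2 \lor \lnot x3 \lor \lnot x5) \land (x3 \lor x2 \lor \lnot x5)

(x2 \oplus \lnot x3) \to \lnot x5
= \lnot (x2 \oplus \lnot x3) \lor \lnot x5   (eliminate \to)
= \lnot ((x2 \lor \lnot x3) \land \lnot (x2 \land \lnot x3)) \lor \lnot x5   (expand \oplus)
= \lnot (x2 \lor \lnot x3) \lor \lnot \lnot (x2 \land \lnot x3) \lor \lnot x5   (De Morgan)
= (\lnot x2 \land \lnot \lnot x3) \lor \lnot \lnot (x2 \land \lnot x3) \lor \lnot x5   (De Morgan)
= (\lnot x2 \land x3) \lor \lnot \lnot (x2 \land \lnot x3) \lor \lnot x5   (double negation)
= (\lnot x2 \land x3) \lor (x2 \land \lnot x3) \lor \lnot x5   (double negation)
= (\lnot x2 \lor x2 \lor \lnot x5) \land (\lnot x2 \lor \lnot x3 \lor \lnot x5) \land (x3 \lor x2 \lor \lnot x5) \land (x3 \lor \lnot x3 \lor \lnot x5)   (distribute \lor over \land)
= (\lnot x2 \lor \lnot x3 \lor \lnot x5) \land (x3 \lor x2 \lor \lnot x5)   (simplify)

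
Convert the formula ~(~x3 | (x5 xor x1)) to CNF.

x3 & (~x5 | x1) & (~x1 | x5)

~(~x3 | (x5 xor x1))
≡ ~(~x3 | ((x5 | x1) & ~(x5 & x1)))   — expand xor
≡ ~~x3 & ~((x5 | x1) & ~(x5 & x1))   — De Morgan
≡ x3 & ~((x5 | x1) & ~(x5 & x1))   — double negation
≡ x3 & (~(x5 | x1) | ~~(x5 & x1))   — De Morgan
≡ x3 & ((~x5 & ~x1) | ~~(x5 & x1))   — De Morgan
≡ x3 & ((~x5 & ~x1) | (x5 & x1))   — double negation
≡ x3 & (~x5 | x5) & (~x5 | x1) & (~x1 | x5) & (~x1 | x1)   — distribute | over &
≡ x3 & (~x5 | x1) & (~x1 | x5)   — simplify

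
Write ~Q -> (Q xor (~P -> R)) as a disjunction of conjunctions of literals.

Q | (~Q & P) | (~Q & R)

~Q -> (Q xor (~P -> R))
≡ ~~Q | (Q xor (~P -> R))
≡ ~~Q | (Q & ~(~P -> R)) | (~Q & (~P -> R))
≡ ~~Q | (Q & ~(~~P | R)) | (~Q & (~P -> R))
≡ ~~Q | (Q & ~(~~P | R)) | (~Q & (~~P | R))
≡ Q | (Q & ~(~~P | R)) | (~Q & (~~P | R))
≡ Q | (Q & ~~~P & ~R) | (~Q & (~~P | R))
≡ Q | (Q & ~P & ~R) | (~Q & (~~P | R))
≡ Q | (Q & ~P & ~R) | (~Q & (P | R))
≡ Q | (Q & ~P & ~R) | (~Q & P) | (~Q & R)
≡ Q | (~Q & P) | (~Q & R)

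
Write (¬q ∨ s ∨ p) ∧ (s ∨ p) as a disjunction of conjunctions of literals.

s ∨ p

(¬q ∨ s ∨ p) ∧ (s ∨ p)
= (¬q ∧ s) ∨ (¬q ∧ p) ∨ (s ∧ s) ∨ (s ∧ p) ∨ (p ∧ s) ∨ (p ∧ p)   [distribute ∧ over ∨]
= s ∨ p   [simplify]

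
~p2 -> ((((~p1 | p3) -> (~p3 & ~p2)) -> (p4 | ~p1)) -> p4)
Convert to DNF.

p2 | (p1 & ~p3 & ~p4) | p4

~p2 -> ((((~p1 | p3) -> (~p3 & ~p2)) -> (p4 | ~p1)) -> p4)
≡ ~~p2 | ((((~p1 | p3) -> (~p3 & ~p2)) -> (p4 | ~p1)) -> p4)   [eliminate ->]
≡ ~~p2 | ~(((~p1 | p3) -> (~p3 & ~p2)) -> (p4 | ~p1)) | p4   [eliminate ->]
≡ ~~p2 | ~(~((~p1 | p3) -> (~p3 & ~p2)) | p4 | ~p1) | p4   [eliminate ->]
≡ ~~p2 | ~(~(~(~p1 | p3) | (~p3 & ~p2)) | p4 | ~p1) | p4   [eliminate ->]
≡ p2 | ~(~(~(~p1 | p3) | (~p3 & ~p2)) | p4 | ~p1) | p4   [double negation]
≡ p2 | (~~(~(~p1 | p3) | (~p3 & ~p2)) & ~p4 & ~~p1) | p4   [De Morgan]
≡ p2 | ((~(~p1 | p3) | (~p3 & ~p2)) & ~p4 & ~~p1) | p4   [double negation]
≡ p2 | (((~~p1 & ~p3) | (~p3 & ~p2)) & ~p4 & ~~p1) | p4   [De Morgan]
≡ p2 | (((p1 & ~p3) | (~p3 & ~p2)) & ~p4 & ~~p1) | p4   [double negation]
≡ p2 | (((p1 & ~p3) | (~p3 & ~p2)) & ~p4 & p1) | p4   [double negation]
≡ p2 | (p1 & ~p3 & ~p4 & p1) | (~p3 & ~p2 & ~p4 & p1) | p4   [distribute & over |]
≡ p2 | (p1 & ~p3 & ~p4) | p4   [simplify]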